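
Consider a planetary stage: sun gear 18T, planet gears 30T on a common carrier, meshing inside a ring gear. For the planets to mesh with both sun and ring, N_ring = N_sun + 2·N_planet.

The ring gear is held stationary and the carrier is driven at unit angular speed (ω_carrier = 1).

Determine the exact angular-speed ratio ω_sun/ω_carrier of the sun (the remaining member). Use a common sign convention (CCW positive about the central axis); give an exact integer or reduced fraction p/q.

N_ring = 18 + 2·30 = 78
18(ω_s−ω_c) = −78(ω_r−ω_c),  ω_r=0, ω_c=1
ω_s = 1 − (78/18)(0−1) = 16/3
ω_s/ω_c = 16/3

16/3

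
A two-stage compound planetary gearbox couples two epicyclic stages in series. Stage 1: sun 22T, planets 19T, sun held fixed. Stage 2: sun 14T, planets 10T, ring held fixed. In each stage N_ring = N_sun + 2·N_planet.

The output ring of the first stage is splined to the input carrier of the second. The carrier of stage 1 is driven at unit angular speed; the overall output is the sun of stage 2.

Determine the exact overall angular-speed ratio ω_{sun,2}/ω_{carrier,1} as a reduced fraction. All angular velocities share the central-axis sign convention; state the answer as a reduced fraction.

164/35

Stage 1: N_ring = 22 + 2·19 = 60
Stage 1: 22(ω_s−ω_c) = −60(ω_r−ω_c),  ω_s=0, ω_c=1
Stage 1: ω_r = 1 − (22/60)(0−1) = 41/30
  ⇒ ω_r¹/ω_c¹ = 41/30
Stage 2: N_ring = 14 + 2·10 = 34
Stage 2: 14(ω_s−ω_c) = −34(ω_r−ω_c),  ω_r=0, ω_c=1
Stage 2: ω_s = 1 − (34/14)(0−1) = 24/7
  ⇒ ω_s²/ω_c² = 24/7
Coupling ω_c² = ω_r¹ ⇒ overall = 41/30 × 24/7 = 164/35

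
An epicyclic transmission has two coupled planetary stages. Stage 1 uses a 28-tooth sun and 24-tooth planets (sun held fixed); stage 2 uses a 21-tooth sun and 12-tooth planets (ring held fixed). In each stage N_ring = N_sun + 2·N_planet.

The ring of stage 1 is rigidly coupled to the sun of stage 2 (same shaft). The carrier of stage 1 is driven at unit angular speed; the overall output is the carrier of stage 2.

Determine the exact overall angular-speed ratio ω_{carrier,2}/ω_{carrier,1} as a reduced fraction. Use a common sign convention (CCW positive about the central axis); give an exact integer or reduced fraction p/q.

Stage 1: N_ring = 28 + 2·24 = 76
Stage 1: 28(ω_s−ω_c) = −76(ω_r−ω_c),  ω_s=0, ω_c=1
Stage 1: ω_r = 1 − (28/76)(0−1) = 26/19
  ⇒ ω_r¹/ω_c¹ = 26/19
Stage 2: N_ring = 21 + 2·12 = 45
Stage 2: 21(ω_s−ω_c) = −45(ω_r−ω_c),  ω_r=0, ω_s=1
Stage 2: 21(1−ω_c) = −45(0−ω_c)  ⇒  66ω_c = 21  ⇒  ω_c = 7/22
  ⇒ ω_c²/ω_s² = 7/22
Coupling ω_s² = ω_r¹ ⇒ overall = 26/19 × 7/22 = 91/209

91/209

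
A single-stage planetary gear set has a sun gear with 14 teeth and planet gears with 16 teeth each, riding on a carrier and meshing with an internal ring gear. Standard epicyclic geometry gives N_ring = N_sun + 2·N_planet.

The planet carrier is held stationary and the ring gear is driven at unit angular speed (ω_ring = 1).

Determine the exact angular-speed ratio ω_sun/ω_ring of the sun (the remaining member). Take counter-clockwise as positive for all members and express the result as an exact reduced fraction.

N_ring = 14 + 2·16 = 46
14(ω_s−ω_c) = −46(ω_r−ω_c),  ω_c=0, ω_r=1
ω_s = 0 − (46/14)(1−0) = -23/7
ω_s/ω_r = -23/7

-23/7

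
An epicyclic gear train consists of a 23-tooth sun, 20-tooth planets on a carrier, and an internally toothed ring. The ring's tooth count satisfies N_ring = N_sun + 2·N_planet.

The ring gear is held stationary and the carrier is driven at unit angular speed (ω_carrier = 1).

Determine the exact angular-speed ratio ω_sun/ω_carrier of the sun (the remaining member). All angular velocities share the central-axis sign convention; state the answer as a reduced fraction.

N_ring = 23 + 2·20 = 63
23(ω_s−ω_c) = −63(ω_r−ω_c),  ω_r=0, ω_c=1
ω_s = 1 − (63/23)(0−1) = 86/23
ω_s/ω_c = 86/23

86/23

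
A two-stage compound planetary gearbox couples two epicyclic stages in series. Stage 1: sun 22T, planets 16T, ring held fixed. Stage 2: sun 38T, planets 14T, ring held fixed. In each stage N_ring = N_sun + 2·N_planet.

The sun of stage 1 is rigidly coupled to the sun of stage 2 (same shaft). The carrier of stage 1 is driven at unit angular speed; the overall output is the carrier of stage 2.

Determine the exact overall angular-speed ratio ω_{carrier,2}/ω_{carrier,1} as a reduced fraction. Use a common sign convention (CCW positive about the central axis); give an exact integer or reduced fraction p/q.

361/286

Stage 1: N_ring = 22 + 2·16 = 54
Stage 1: 22(ω_s−ω_c) = −54(ω_r−ω_c),  ω_r=0, ω_c=1
Stage 1: ω_s = 1 − (54/22)(0−1) = 38/11
  ⇒ ω_s¹/ω_c¹ = 38/11
Stage 2: N_ring = 38 + 2·14 = 66
Stage 2: 38(ω_s−ω_c) = −66(ω_r−ω_c),  ω_r=0, ω_s=1
Stage 2: 38(1−ω_c) = −66(0−ω_c)  ⇒  104ω_c = 38  ⇒  ω_c = 19/52
  ⇒ ω_c²/ω_s² = 19/52
Coupling ω_s² = ω_s¹ ⇒ overall = 38/11 × 19/52 = 361/286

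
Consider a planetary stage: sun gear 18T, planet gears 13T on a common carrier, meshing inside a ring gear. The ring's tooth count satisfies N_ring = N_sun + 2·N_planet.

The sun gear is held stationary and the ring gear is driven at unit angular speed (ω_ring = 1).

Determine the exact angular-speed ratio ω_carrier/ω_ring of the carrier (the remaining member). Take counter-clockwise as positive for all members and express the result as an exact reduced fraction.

N_ring = 18 + 2·13 = 44
18(ω_s−ω_c) = −44(ω_r−ω_c),  ω_s=0, ω_r=1
18(0−ω_c) = −44(1−ω_c)  ⇒  62ω_c = 44  ⇒  ω_c = 22/31
ω_c/ω_r = 22/31

22/31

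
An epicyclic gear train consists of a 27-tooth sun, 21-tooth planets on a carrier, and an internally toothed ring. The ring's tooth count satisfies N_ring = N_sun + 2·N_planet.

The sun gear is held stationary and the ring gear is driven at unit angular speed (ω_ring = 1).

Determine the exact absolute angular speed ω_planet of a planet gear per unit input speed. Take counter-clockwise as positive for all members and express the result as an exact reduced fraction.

N_ring = 27 + 2·21 = 69
27(ω_s−ω_c) = −69(ω_r−ω_c),  ω_s=0, ω_r=1
27(0−ω_c) = −69(1−ω_c)  ⇒  96ω_c = 69  ⇒  ω_c = 23/32
sun–planet: 27·(0−23/32) = −21·(ω_p−ω_c)  ⇒  ω_p−ω_c = −(27/21)·(-23/32) = 207/224
ω_p = 23/32 + 207/224 = 23/14

23/14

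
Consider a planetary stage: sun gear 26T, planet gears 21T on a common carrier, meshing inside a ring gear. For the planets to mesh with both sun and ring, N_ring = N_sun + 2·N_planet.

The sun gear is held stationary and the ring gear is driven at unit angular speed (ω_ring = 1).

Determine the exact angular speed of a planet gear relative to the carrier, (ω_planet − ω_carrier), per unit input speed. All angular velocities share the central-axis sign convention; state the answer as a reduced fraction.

N_ring = 26 + 2·21 = 68
26(ω_s−ω_c) = −68(ω_r−ω_c),  ω_s=0, ω_r=1
26(0−ω_c) = −68(1−ω_c)  ⇒  94ω_c = 68  ⇒  ω_c = 34/47
sun–planet: 26·(0−34/47) = −21·(ω_p−ω_c)  ⇒  ω_p−ω_c = −(26/21)·(-34/47) = 884/987

884/987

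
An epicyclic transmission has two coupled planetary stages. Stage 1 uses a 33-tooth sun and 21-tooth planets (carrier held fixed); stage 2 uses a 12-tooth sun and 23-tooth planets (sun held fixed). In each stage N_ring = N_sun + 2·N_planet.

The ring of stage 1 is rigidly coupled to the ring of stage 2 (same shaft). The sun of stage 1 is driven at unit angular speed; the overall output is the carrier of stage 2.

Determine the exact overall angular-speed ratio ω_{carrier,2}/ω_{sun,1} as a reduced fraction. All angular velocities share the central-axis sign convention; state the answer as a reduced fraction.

-319/875

Stage 1: N_ring = 33 + 2·21 = 75
Stage 1: 33(ω_s−ω_c) = −75(ω_r−ω_c),  ω_c=0, ω_s=1
Stage 1: ω_r = 0 − (33/75)(1−0) = -11/25
  ⇒ ω_r¹/ω_s¹ = -11/25
Stage 2: N_ring = 12 + 2·23 = 58
Stage 2: 12(ω_s−ω_c) = −58(ω_r−ω_c),  ω_s=0, ω_r=1
Stage 2: 12(0−ω_c) = −58(1−ω_c)  ⇒  70ω_c = 58  ⇒  ω_c = 29/35
  ⇒ ω_c²/ω_r² = 29/35
Coupling ω_r² = ω_r¹ ⇒ overall = -11/25 × 29/35 = -319/875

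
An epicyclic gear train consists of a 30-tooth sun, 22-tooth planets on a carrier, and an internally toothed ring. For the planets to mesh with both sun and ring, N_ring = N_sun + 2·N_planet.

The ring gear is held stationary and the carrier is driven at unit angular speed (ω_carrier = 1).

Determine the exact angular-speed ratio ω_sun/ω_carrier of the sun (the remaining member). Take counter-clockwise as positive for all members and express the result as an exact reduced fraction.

N_ring = 30 + 2·22 = 74
30(ω_s−ω_c) = −74(ω_r−ω_c),  ω_r=0, ω_c=1
ω_s = 1 − (74/30)(0−1) = 52/15
ω_s/ω_c = 52/15

52/15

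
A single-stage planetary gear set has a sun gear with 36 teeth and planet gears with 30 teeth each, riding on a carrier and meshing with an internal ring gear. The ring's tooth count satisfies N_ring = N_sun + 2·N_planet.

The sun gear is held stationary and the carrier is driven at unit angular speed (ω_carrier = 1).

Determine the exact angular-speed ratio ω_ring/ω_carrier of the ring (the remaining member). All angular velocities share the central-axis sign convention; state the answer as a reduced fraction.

N_ring = 36 + 2·30 = 96
36(ω_s−ω_c) = −96(ω_r−ω_c),  ω_s=0, ω_c=1
ω_r = 1 − (36/96)(0−1) = 11/8
ω_r/ω_c = 11/8

11/8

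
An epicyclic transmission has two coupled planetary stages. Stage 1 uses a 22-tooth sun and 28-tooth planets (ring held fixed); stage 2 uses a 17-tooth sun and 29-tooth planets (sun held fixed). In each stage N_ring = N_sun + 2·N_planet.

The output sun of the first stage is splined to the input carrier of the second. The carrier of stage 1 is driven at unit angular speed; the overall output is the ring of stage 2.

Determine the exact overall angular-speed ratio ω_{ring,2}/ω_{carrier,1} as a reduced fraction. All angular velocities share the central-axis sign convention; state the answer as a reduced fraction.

Stage 1: N_ring = 22 + 2·28 = 78
Stage 1: 22(ω_s−ω_c) = −78(ω_r−ω_c),  ω_r=0, ω_c=1
Stage 1: ω_s = 1 − (78/22)(0−1) = 50/11
  ⇒ ω_s¹/ω_c¹ = 50/11
Stage 2: N_ring = 17 + 2·29 = 75
Stage 2: 17(ω_s−ω_c) = −75(ω_r−ω_c),  ω_s=0, ω_c=1
Stage 2: ω_r = 1 − (17/75)(0−1) = 92/75
  ⇒ ω_r²/ω_c² = 92/75
Coupling ω_c² = ω_s¹ ⇒ overall = 50/11 × 92/75 = 184/33

184/33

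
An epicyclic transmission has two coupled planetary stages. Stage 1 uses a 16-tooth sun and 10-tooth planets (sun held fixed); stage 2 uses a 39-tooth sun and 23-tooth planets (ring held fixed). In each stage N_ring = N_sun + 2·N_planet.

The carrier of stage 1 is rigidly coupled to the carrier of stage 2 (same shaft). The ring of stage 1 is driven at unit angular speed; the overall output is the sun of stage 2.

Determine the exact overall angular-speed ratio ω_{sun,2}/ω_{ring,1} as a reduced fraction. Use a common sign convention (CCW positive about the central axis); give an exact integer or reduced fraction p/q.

Stage 1: N_ring = 16 + 2·10 = 36
Stage 1: 16(ω_s−ω_c) = −36(ω_r−ω_c),  ω_s=0, ω_r=1
Stage 1: 16(0−ω_c) = −36(1−ω_c)  ⇒  52ω_c = 36  ⇒  ω_c = 9/13
  ⇒ ω_c¹/ω_r¹ = 9/13
Stage 2: N_ring = 39 + 2·23 = 85
Stage 2: 39(ω_s−ω_c) = −85(ω_r−ω_c),  ω_r=0, ω_c=1
Stage 2: ω_s = 1 − (85/39)(0−1) = 124/39
  ⇒ ω_s²/ω_c² = 124/39
Coupling ω_c² = ω_c¹ ⇒ overall = 9/13 × 124/39 = 372/169

372/169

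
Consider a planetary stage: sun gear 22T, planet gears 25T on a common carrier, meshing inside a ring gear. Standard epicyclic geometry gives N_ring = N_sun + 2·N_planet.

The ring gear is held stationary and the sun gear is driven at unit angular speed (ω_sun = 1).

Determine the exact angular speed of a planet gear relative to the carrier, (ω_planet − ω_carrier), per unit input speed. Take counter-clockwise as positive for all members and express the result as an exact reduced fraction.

-792/1175

N_ring = 22 + 2·25 = 72
22(ω_s−ω_c) = −72(ω_r−ω_c),  ω_r=0, ω_s=1
22(1−ω_c) = −72(0−ω_c)  ⇒  94ω_c = 22  ⇒  ω_c = 11/47
sun–planet: 22·(1−11/47) = −25·(ω_p−ω_c)  ⇒  ω_p−ω_c = −(22/25)·(36/47) = -792/1175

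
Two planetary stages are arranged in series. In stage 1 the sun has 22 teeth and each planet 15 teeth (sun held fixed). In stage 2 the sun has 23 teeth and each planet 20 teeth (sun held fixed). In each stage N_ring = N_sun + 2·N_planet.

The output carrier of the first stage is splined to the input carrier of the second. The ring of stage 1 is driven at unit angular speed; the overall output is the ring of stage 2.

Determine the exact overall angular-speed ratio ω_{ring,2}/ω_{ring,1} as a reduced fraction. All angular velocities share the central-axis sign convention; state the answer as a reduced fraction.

Stage 1: N_ring = 22 + 2·15 = 52
Stage 1: 22(ω_s−ω_c) = −52(ω_r−ω_c),  ω_s=0, ω_r=1
Stage 1: 22(0−ω_c) = −52(1−ω_c)  ⇒  74ω_c = 52  ⇒  ω_c = 26/37
  ⇒ ω_c¹/ω_r¹ = 26/37
Stage 2: N_ring = 23 + 2·20 = 63
Stage 2: 23(ω_s−ω_c) = −63(ω_r−ω_c),  ω_s=0, ω_c=1
Stage 2: ω_r = 1 − (23/63)(0−1) = 86/63
  ⇒ ω_r²/ω_c² = 86/63
Coupling ω_c² = ω_c¹ ⇒ overall = 26/37 × 86/63 = 2236/2331

2236/2331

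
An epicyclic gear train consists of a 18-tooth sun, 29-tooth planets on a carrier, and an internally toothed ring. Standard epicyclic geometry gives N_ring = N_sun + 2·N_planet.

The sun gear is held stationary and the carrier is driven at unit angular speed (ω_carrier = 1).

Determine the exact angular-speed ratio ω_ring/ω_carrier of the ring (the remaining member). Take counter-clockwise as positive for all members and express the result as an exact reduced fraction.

N_ring = 18 + 2·29 = 76
18(ω_s−ω_c) = −76(ω_r−ω_c),  ω_s=0, ω_c=1
ω_r = 1 − (18/76)(0−1) = 47/38
ω_r/ω_c = 47/38

47/38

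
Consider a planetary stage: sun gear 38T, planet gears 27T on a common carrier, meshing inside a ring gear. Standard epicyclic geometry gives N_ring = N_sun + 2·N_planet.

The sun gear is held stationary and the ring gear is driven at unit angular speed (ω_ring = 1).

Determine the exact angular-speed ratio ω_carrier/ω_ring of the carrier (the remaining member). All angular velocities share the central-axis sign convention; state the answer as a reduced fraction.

N_ring = 38 + 2·27 = 92
38(ω_s−ω_c) = −92(ω_r−ω_c),  ω_s=0, ω_r=1
38(0−ω_c) = −92(1−ω_c)  ⇒  130ω_c = 92  ⇒  ω_c = 46/65
ω_c/ω_r = 46/65

46/65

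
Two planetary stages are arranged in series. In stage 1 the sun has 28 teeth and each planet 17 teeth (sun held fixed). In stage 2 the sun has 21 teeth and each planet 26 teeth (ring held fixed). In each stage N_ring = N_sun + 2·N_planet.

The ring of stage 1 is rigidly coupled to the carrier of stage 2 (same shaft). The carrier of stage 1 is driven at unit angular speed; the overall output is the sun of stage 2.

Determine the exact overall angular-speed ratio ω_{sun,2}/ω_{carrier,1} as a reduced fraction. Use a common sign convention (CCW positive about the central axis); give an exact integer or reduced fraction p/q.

Stage 1: N_ring = 28 + 2·17 = 62
Stage 1: 28(ω_s−ω_c) = −62(ω_r−ω_c),  ω_s=0, ω_c=1
Stage 1: ω_r = 1 − (28/62)(0−1) = 45/31
  ⇒ ω_r¹/ω_c¹ = 45/31
Stage 2: N_ring = 21 + 2·26 = 73
Stage 2: 21(ω_s−ω_c) = −73(ω_r−ω_c),  ω_r=0, ω_c=1
Stage 2: ω_s = 1 − (73/21)(0−1) = 94/21
  ⇒ ω_s²/ω_c² = 94/21
Coupling ω_c² = ω_r¹ ⇒ overall = 45/31 × 94/21 = 1410/217

1410/217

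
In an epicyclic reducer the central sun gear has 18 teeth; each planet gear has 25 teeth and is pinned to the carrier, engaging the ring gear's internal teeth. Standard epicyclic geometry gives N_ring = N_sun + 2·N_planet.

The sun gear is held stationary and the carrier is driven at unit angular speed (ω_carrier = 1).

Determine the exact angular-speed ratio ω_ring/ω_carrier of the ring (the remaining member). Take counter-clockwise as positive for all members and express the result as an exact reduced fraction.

N_ring = 18 + 2·25 = 68
18(ω_s−ω_c) = −68(ω_r−ω_c),  ω_s=0, ω_c=1
ω_r = 1 − (18/68)(0−1) = 43/34
ω_r/ω_c = 43/34

43/34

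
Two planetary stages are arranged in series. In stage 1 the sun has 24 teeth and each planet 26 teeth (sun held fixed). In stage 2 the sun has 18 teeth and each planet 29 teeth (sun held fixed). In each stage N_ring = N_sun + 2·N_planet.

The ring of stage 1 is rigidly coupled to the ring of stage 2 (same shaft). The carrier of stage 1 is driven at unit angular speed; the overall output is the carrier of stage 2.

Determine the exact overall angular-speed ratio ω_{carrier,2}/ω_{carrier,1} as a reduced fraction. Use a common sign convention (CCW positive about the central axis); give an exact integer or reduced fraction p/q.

50/47

Stage 1: N_ring = 24 + 2·26 = 76
Stage 1: 24(ω_s−ω_c) = −76(ω_r−ω_c),  ω_s=0, ω_c=1
Stage 1: ω_r = 1 − (24/76)(0−1) = 25/19
  ⇒ ω_r¹/ω_c¹ = 25/19
Stage 2: N_ring = 18 + 2·29 = 76
Stage 2: 18(ω_s−ω_c) = −76(ω_r−ω_c),  ω_s=0, ω_r=1
Stage 2: 18(0−ω_c) = −76(1−ω_c)  ⇒  94ω_c = 76  ⇒  ω_c = 38/47
  ⇒ ω_c²/ω_r² = 38/47
Coupling ω_r² = ω_r¹ ⇒ overall = 25/19 × 38/47 = 50/47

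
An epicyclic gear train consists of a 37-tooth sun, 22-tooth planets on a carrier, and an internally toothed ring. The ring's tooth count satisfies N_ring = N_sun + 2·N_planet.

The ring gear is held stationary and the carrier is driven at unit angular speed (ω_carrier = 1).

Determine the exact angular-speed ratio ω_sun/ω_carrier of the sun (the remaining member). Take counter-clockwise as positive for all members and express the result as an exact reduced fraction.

N_ring = 37 + 2·22 = 81
37(ω_s−ω_c) = −81(ω_r−ω_c),  ω_r=0, ω_c=1
ω_s = 1 − (81/37)(0−1) = 118/37
ω_s/ω_c = 118/37

118/37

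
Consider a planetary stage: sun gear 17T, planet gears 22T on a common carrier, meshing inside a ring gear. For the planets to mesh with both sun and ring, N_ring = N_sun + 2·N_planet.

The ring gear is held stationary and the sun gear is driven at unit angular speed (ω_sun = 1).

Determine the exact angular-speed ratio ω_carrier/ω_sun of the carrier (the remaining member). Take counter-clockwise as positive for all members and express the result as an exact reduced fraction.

17/78

N_ring = 17 + 2·22 = 61
17(ω_s−ω_c) = −61(ω_r−ω_c),  ω_r=0, ω_s=1
17(1−ω_c) = −61(0−ω_c)  ⇒  78ω_c = 17  ⇒  ω_c = 17/78
ω_c/ω_s = 17/78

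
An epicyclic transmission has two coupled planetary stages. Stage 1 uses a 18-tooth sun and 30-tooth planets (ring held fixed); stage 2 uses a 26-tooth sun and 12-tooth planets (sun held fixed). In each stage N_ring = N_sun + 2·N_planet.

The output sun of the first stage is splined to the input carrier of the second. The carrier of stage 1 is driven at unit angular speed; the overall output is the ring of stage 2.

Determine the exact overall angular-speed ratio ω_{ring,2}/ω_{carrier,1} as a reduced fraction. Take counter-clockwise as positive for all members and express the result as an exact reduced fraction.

608/75

Stage 1: N_ring = 18 + 2·30 = 78
Stage 1: 18(ω_s−ω_c) = −78(ω_r−ω_c),  ω_r=0, ω_c=1
Stage 1: ω_s = 1 − (78/18)(0−1) = 16/3
  ⇒ ω_s¹/ω_c¹ = 16/3
Stage 2: N_ring = 26 + 2·12 = 50
Stage 2: 26(ω_s−ω_c) = −50(ω_r−ω_c),  ω_s=0, ω_c=1
Stage 2: ω_r = 1 − (26/50)(0−1) = 38/25
  ⇒ ω_r²/ω_c² = 38/25
Coupling ω_c² = ω_s¹ ⇒ overall = 16/3 × 38/25 = 608/75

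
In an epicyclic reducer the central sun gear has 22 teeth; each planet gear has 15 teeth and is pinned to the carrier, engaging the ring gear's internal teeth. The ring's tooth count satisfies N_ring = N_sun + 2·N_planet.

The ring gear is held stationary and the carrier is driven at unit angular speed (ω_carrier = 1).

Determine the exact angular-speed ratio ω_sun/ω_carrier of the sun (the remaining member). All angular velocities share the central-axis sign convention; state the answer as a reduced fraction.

37/11

N_ring = 22 + 2·15 = 52
22(ω_s−ω_c) = −52(ω_r−ω_c),  ω_r=0, ω_c=1
ω_s = 1 − (52/22)(0−1) = 37/11
ω_s/ω_c = 37/11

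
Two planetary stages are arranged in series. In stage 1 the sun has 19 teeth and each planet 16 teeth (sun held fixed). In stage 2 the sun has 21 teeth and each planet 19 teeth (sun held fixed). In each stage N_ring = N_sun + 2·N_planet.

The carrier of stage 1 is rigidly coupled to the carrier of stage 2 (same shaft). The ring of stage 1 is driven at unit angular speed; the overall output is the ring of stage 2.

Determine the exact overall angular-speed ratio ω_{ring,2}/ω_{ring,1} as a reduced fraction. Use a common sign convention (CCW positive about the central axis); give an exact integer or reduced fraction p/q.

408/413

Stage 1: N_ring = 19 + 2·16 = 51
Stage 1: 19(ω_s−ω_c) = −51(ω_r−ω_c),  ω_s=0, ω_r=1
Stage 1: 19(0−ω_c) = −51(1−ω_c)  ⇒  70ω_c = 51  ⇒  ω_c = 51/70
  ⇒ ω_c¹/ω_r¹ = 51/70
Stage 2: N_ring = 21 + 2·19 = 59
Stage 2: 21(ω_s−ω_c) = −59(ω_r−ω_c),  ω_s=0, ω_c=1
Stage 2: ω_r = 1 − (21/59)(0−1) = 80/59
  ⇒ ω_r²/ω_c² = 80/59
Coupling ω_c² = ω_c¹ ⇒ overall = 51/70 × 80/59 = 408/413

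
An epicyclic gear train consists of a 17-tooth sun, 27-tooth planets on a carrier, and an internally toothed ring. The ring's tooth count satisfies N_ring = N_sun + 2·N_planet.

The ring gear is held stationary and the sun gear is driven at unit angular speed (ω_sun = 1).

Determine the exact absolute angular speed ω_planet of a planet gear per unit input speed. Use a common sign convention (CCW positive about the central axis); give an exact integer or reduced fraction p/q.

N_ring = 17 + 2·27 = 71
17(ω_s−ω_c) = −71(ω_r−ω_c),  ω_r=0, ω_s=1
17(1−ω_c) = −71(0−ω_c)  ⇒  88ω_c = 17  ⇒  ω_c = 17/88
sun–planet: 17·(1−17/88) = −27·(ω_p−ω_c)  ⇒  ω_p−ω_c = −(17/27)·(71/88) = -1207/2376
ω_p = 17/88 − 1207/2376 = -17/54

-17/54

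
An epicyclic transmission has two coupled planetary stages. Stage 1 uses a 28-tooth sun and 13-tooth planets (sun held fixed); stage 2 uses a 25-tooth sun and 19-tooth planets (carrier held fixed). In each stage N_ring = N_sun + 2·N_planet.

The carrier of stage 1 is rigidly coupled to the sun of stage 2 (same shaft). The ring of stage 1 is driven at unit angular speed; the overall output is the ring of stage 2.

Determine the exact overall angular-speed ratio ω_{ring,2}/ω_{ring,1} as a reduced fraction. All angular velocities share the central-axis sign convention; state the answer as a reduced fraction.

-75/287

Stage 1: N_ring = 28 + 2·13 = 54
Stage 1: 28(ω_s−ω_c) = −54(ω_r−ω_c),  ω_s=0, ω_r=1
Stage 1: 28(0−ω_c) = −54(1−ω_c)  ⇒  82ω_c = 54  ⇒  ω_c = 27/41
  ⇒ ω_c¹/ω_r¹ = 27/41
Stage 2: N_ring = 25 + 2·19 = 63
Stage 2: 25(ω_s−ω_c) = −63(ω_r−ω_c),  ω_c=0, ω_s=1
Stage 2: ω_r = 0 − (25/63)(1−0) = -25/63
  ⇒ ω_r²/ω_s² = -25/63
Coupling ω_s² = ω_c¹ ⇒ overall = 27/41 × -25/63 = -75/287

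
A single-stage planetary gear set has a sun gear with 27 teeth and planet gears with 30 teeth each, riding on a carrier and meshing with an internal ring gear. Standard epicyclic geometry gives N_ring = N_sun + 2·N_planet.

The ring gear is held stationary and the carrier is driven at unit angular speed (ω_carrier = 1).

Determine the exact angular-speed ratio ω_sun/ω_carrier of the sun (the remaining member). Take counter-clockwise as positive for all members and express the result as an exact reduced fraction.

38/9

N_ring = 27 + 2·30 = 87
27(ω_s−ω_c) = −87(ω_r−ω_c),  ω_r=0, ω_c=1
ω_s = 1 − (87/27)(0−1) = 38/9
ω_s/ω_c = 38/9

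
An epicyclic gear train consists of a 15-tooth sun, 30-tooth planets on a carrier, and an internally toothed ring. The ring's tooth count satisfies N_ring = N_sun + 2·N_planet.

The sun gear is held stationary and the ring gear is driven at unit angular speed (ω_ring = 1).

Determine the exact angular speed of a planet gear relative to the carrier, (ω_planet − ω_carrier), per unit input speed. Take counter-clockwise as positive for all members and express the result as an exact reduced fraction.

N_ring = 15 + 2·30 = 75
15(ω_s−ω_c) = −75(ω_r−ω_c),  ω_s=0, ω_r=1
15(0−ω_c) = −75(1−ω_c)  ⇒  90ω_c = 75  ⇒  ω_c = 5/6
sun–planet: 15·(0−5/6) = −30·(ω_p−ω_c)  ⇒  ω_p−ω_c = −(15/30)·(-5/6) = 5/12

5/12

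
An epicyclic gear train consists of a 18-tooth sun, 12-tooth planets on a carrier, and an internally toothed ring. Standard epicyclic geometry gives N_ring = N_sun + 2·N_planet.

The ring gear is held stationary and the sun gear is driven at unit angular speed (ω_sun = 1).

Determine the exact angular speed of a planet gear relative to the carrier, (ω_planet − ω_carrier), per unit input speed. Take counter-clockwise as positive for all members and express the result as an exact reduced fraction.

-21/20

N_ring = 18 + 2·12 = 42
18(ω_s−ω_c) = −42(ω_r−ω_c),  ω_r=0, ω_s=1
18(1−ω_c) = −42(0−ω_c)  ⇒  60ω_c = 18  ⇒  ω_c = 3/10
sun–planet: 18·(1−3/10) = −12·(ω_p−ω_c)  ⇒  ω_p−ω_c = −(18/12)·(7/10) = -21/20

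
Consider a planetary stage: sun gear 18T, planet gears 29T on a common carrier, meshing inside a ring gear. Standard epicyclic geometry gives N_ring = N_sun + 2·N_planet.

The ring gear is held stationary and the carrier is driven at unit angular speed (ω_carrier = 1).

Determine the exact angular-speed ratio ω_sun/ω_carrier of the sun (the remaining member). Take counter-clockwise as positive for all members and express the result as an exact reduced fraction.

N_ring = 18 + 2·29 = 76
18(ω_s−ω_c) = −76(ω_r−ω_c),  ω_r=0, ω_c=1
ω_s = 1 − (76/18)(0−1) = 47/9
ω_s/ω_c = 47/9

47/9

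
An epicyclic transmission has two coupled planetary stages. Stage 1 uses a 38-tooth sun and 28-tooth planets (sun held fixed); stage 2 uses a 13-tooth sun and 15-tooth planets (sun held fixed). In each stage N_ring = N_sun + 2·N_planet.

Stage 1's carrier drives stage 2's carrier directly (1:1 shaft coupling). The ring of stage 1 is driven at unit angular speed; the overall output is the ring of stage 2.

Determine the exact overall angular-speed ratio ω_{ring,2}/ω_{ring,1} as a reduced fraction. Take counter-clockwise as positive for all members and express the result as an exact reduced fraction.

1316/1419

Stage 1: N_ring = 38 + 2·28 = 94
Stage 1: 38(ω_s−ω_c) = −94(ω_r−ω_c),  ω_s=0, ω_r=1
Stage 1: 38(0−ω_c) = −94(1−ω_c)  ⇒  132ω_c = 94  ⇒  ω_c = 47/66
  ⇒ ω_c¹/ω_r¹ = 47/66
Stage 2: N_ring = 13 + 2·15 = 43
Stage 2: 13(ω_s−ω_c) = −43(ω_r−ω_c),  ω_s=0, ω_c=1
Stage 2: ω_r = 1 − (13/43)(0−1) = 56/43
  ⇒ ω_r²/ω_c² = 56/43
Coupling ω_c² = ω_c¹ ⇒ overall = 47/66 × 56/43 = 1316/1419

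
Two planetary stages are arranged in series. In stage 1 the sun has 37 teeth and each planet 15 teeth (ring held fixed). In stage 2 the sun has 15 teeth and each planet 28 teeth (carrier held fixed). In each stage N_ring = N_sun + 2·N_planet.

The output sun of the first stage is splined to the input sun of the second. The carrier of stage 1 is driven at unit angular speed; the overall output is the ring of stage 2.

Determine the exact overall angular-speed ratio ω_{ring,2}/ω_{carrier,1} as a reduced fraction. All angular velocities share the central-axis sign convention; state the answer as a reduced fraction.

Stage 1: N_ring = 37 + 2·15 = 67
Stage 1: 37(ω_s−ω_c) = −67(ω_r−ω_c),  ω_r=0, ω_c=1
Stage 1: ω_s = 1 − (67/37)(0−1) = 104/37
  ⇒ ω_s¹/ω_c¹ = 104/37
Stage 2: N_ring = 15 + 2·28 = 71
Stage 2: 15(ω_s−ω_c) = −71(ω_r−ω_c),  ω_c=0, ω_s=1
Stage 2: ω_r = 0 − (15/71)(1−0) = -15/71
  ⇒ ω_r²/ω_s² = -15/71
Coupling ω_s² = ω_s¹ ⇒ overall = 104/37 × -15/71 = -1560/2627

-1560/2627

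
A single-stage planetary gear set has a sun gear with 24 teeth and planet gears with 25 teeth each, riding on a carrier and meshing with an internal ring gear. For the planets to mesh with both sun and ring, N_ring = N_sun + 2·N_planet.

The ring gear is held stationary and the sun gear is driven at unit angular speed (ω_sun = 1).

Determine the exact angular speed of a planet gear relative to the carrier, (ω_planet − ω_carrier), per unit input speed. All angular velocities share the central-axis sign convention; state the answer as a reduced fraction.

N_ring = 24 + 2·25 = 74
24(ω_s−ω_c) = −74(ω_r−ω_c),  ω_r=0, ω_s=1
24(1−ω_c) = −74(0−ω_c)  ⇒  98ω_c = 24  ⇒  ω_c = 12/49
sun–planet: 24·(1−12/49) = −25·(ω_p−ω_c)  ⇒  ω_p−ω_c = −(24/25)·(37/49) = -888/1225

-888/1225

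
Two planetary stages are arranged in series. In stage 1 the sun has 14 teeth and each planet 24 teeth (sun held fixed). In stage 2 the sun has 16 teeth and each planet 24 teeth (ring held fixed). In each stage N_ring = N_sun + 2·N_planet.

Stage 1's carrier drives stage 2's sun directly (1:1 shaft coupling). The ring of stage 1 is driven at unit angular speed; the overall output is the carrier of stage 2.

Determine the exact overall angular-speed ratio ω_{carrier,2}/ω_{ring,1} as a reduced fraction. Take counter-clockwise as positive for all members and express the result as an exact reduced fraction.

31/190

Stage 1: N_ring = 14 + 2·24 = 62
Stage 1: 14(ω_s−ω_c) = −62(ω_r−ω_c),  ω_s=0, ω_r=1
Stage 1: 14(0−ω_c) = −62(1−ω_c)  ⇒  76ω_c = 62  ⇒  ω_c = 31/38
  ⇒ ω_c¹/ω_r¹ = 31/38
Stage 2: N_ring = 16 + 2·24 = 64
Stage 2: 16(ω_s−ω_c) = −64(ω_r−ω_c),  ω_r=0, ω_s=1
Stage 2: 16(1−ω_c) = −64(0−ω_c)  ⇒  80ω_c = 16  ⇒  ω_c = 1/5
  ⇒ ω_c²/ω_s² = 1/5
Coupling ω_s² = ω_c¹ ⇒ overall = 31/38 × 1/5 = 31/190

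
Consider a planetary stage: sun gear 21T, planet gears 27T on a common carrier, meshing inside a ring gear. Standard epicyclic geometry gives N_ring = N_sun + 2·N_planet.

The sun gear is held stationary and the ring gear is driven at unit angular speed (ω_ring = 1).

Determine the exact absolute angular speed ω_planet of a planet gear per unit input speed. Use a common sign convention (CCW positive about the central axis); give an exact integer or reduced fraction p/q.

25/18

N_ring = 21 + 2·27 = 75
21(ω_s−ω_c) = −75(ω_r−ω_c),  ω_s=0, ω_r=1
21(0−ω_c) = −75(1−ω_c)  ⇒  96ω_c = 75  ⇒  ω_c = 25/32
sun–planet: 21·(0−25/32) = −27·(ω_p−ω_c)  ⇒  ω_p−ω_c = −(21/27)·(-25/32) = 175/288
ω_p = 25/32 + 175/288 = 25/18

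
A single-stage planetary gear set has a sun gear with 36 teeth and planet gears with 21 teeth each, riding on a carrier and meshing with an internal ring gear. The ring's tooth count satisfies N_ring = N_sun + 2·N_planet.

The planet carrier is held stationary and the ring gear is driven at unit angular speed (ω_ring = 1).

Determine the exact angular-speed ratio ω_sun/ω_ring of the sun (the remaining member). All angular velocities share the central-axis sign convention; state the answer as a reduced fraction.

N_ring = 36 + 2·21 = 78
36(ω_s−ω_c) = −78(ω_r−ω_c),  ω_c=0, ω_r=1
ω_s = 0 − (78/36)(1−0) = -13/6
ω_s/ω_r = -13/6

-13/6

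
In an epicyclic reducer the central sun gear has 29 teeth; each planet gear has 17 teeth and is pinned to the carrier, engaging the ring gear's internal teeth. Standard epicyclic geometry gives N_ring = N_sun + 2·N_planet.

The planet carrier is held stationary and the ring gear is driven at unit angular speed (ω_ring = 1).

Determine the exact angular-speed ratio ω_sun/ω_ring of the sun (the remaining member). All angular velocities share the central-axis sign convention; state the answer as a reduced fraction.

-63/29

N_ring = 29 + 2·17 = 63
29(ω_s−ω_c) = −63(ω_r−ω_c),  ω_c=0, ω_r=1
ω_s = 0 − (63/29)(1−0) = -63/29
ω_s/ω_r = -63/29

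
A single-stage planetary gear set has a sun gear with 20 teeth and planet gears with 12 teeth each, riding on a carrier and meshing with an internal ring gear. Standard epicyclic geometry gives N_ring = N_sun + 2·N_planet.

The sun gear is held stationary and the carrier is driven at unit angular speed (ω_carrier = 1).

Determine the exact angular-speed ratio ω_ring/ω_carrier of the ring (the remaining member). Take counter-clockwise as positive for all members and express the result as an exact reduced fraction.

N_ring = 20 + 2·12 = 44
20(ω_s−ω_c) = −44(ω_r−ω_c),  ω_s=0, ω_c=1
ω_r = 1 − (20/44)(0−1) = 16/11
ω_r/ω_c = 16/11

16/11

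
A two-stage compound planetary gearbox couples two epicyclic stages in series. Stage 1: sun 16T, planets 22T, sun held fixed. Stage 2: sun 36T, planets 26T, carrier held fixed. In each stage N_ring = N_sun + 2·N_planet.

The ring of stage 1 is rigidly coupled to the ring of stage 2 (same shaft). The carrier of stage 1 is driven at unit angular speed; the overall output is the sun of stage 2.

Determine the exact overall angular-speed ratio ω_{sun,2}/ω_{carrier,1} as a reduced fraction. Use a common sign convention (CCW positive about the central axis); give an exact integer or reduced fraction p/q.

-418/135

Stage 1: N_ring = 16 + 2·22 = 60
Stage 1: 16(ω_s−ω_c) = −60(ω_r−ω_c),  ω_s=0, ω_c=1
Stage 1: ω_r = 1 − (16/60)(0−1) = 19/15
  ⇒ ω_r¹/ω_c¹ = 19/15
Stage 2: N_ring = 36 + 2·26 = 88
Stage 2: 36(ω_s−ω_c) = −88(ω_r−ω_c),  ω_c=0, ω_r=1
Stage 2: ω_s = 0 − (88/36)(1−0) = -22/9
  ⇒ ω_s²/ω_r² = -22/9
Coupling ω_r² = ω_r¹ ⇒ overall = 19/15 × -22/9 = -418/135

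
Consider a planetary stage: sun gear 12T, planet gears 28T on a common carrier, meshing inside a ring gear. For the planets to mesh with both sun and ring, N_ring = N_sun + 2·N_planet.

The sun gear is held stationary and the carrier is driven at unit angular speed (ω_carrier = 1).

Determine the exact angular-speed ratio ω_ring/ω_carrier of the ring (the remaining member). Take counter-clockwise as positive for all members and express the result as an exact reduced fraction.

20/17

N_ring = 12 + 2·28 = 68
12(ω_s−ω_c) = −68(ω_r−ω_c),  ω_s=0, ω_c=1
ω_r = 1 − (12/68)(0−1) = 20/17
ω_r/ω_c = 20/17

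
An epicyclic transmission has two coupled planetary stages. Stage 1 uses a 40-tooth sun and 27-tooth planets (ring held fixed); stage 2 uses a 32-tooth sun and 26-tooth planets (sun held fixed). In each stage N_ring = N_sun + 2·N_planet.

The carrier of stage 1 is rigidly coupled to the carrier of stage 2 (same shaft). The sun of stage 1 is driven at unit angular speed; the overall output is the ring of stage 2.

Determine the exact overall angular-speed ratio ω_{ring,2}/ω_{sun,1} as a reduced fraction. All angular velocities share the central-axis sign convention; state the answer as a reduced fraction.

Stage 1: N_ring = 40 + 2·27 = 94
Stage 1: 40(ω_s−ω_c) = −94(ω_r−ω_c),  ω_r=0, ω_s=1
Stage 1: 40(1−ω_c) = −94(0−ω_c)  ⇒  134ω_c = 40  ⇒  ω_c = 20/67
  ⇒ ω_c¹/ω_s¹ = 20/67
Stage 2: N_ring = 32 + 2·26 = 84
Stage 2: 32(ω_s−ω_c) = −84(ω_r−ω_c),  ω_s=0, ω_c=1
Stage 2: ω_r = 1 − (32/84)(0−1) = 29/21
  ⇒ ω_r²/ω_c² = 29/21
Coupling ω_c² = ω_c¹ ⇒ overall = 20/67 × 29/21 = 580/1407

580/1407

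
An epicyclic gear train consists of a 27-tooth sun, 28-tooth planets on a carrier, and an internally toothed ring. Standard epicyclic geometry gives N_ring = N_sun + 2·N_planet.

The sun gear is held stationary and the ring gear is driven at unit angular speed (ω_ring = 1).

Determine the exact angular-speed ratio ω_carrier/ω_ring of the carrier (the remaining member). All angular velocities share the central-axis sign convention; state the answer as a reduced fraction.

N_ring = 27 + 2·28 = 83
27(ω_s−ω_c) = −83(ω_r−ω_c),  ω_s=0, ω_r=1
27(0−ω_c) = −83(1−ω_c)  ⇒  110ω_c = 83  ⇒  ω_c = 83/110
ω_c/ω_r = 83/110

83/110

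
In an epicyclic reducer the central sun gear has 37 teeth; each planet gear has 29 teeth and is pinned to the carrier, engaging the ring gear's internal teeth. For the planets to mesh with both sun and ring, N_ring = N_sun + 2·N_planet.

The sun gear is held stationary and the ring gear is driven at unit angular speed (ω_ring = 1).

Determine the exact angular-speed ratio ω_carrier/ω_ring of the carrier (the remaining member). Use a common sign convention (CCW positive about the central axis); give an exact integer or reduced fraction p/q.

95/132

N_ring = 37 + 2·29 = 95
37(ω_s−ω_c) = −95(ω_r−ω_c),  ω_s=0, ω_r=1
37(0−ω_c) = −95(1−ω_c)  ⇒  132ω_c = 95  ⇒  ω_c = 95/132
ω_c/ω_r = 95/132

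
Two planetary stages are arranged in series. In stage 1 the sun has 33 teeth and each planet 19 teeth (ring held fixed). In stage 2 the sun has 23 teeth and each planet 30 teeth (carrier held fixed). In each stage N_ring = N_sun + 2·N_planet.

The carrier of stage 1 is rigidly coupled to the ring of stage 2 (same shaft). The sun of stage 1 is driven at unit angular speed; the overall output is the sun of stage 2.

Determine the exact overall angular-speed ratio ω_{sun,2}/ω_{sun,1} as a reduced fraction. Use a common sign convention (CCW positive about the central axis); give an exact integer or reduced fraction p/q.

-2739/2392

Stage 1: N_ring = 33 + 2·19 = 71
Stage 1: 33(ω_s−ω_c) = −71(ω_r−ω_c),  ω_r=0, ω_s=1
Stage 1: 33(1−ω_c) = −71(0−ω_c)  ⇒  104ω_c = 33  ⇒  ω_c = 33/104
  ⇒ ω_c¹/ω_s¹ = 33/104
Stage 2: N_ring = 23 + 2·30 = 83
Stage 2: 23(ω_s−ω_c) = −83(ω_r−ω_c),  ω_c=0, ω_r=1
Stage 2: ω_s = 0 − (83/23)(1−0) = -83/23
  ⇒ ω_s²/ω_r² = -83/23
Coupling ω_r² = ω_c¹ ⇒ overall = 33/104 × -83/23 = -2739/2392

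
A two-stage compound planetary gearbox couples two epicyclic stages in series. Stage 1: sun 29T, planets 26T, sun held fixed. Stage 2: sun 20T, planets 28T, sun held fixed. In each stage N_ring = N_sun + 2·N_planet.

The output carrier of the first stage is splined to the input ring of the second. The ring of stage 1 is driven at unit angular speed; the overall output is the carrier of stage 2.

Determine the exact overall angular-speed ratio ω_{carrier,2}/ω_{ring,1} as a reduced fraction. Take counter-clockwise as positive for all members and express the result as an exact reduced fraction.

513/880

Stage 1: N_ring = 29 + 2·26 = 81
Stage 1: 29(ω_s−ω_c) = −81(ω_r−ω_c),  ω_s=0, ω_r=1
Stage 1: 29(0−ω_c) = −81(1−ω_c)  ⇒  110ω_c = 81  ⇒  ω_c = 81/110
  ⇒ ω_c¹/ω_r¹ = 81/110
Stage 2: N_ring = 20 + 2·28 = 76
Stage 2: 20(ω_s−ω_c) = −76(ω_r−ω_c),  ω_s=0, ω_r=1
Stage 2: 20(0−ω_c) = −76(1−ω_c)  ⇒  96ω_c = 76  ⇒  ω_c = 19/24
  ⇒ ω_c²/ω_r² = 19/24
Coupling ω_r² = ω_c¹ ⇒ overall = 81/110 × 19/24 = 513/880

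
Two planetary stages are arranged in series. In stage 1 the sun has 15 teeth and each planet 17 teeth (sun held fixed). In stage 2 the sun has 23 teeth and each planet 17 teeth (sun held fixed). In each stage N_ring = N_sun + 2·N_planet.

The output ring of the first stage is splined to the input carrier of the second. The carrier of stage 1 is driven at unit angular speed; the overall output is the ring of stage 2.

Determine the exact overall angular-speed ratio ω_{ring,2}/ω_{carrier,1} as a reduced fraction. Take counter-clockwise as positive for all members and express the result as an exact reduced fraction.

Stage 1: N_ring = 15 + 2·17 = 49
Stage 1: 15(ω_s−ω_c) = −49(ω_r−ω_c),  ω_s=0, ω_c=1
Stage 1: ω_r = 1 − (15/49)(0−1) = 64/49
  ⇒ ω_r¹/ω_c¹ = 64/49
Stage 2: N_ring = 23 + 2·17 = 57
Stage 2: 23(ω_s−ω_c) = −57(ω_r−ω_c),  ω_s=0, ω_c=1
Stage 2: ω_r = 1 − (23/57)(0−1) = 80/57
  ⇒ ω_r²/ω_c² = 80/57
Coupling ω_c² = ω_r¹ ⇒ overall = 64/49 × 80/57 = 5120/2793

5120/2793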